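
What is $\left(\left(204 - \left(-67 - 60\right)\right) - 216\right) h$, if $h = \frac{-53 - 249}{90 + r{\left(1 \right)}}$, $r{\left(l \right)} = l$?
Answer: $- \frac{34730}{91} \approx -381.65$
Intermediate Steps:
$h = - \frac{302}{91}$ ($h = \frac{-53 - 249}{90 + 1} = - \frac{302}{91} \approx -3.3187$)
$\left(\left(204 - \left(-67 - 60\right)\right) - 216\right) h = \left(\left(204 - \left(-67 - 60\right)\right) - 216\right) \left(- \frac{302}{91}\right) = \left(\left(204 - -127\right) - 216\right) \left(- \frac{302}{91}\right) = \left(\left(204 + 127\right) - 216\right) \left(- \frac{302}{91}\right) = \left(331 - 216\right) \left(- \frac{302}{91}\right) = 115 \left(- \frac{302}{91}\right) = - \frac{34730}{91}$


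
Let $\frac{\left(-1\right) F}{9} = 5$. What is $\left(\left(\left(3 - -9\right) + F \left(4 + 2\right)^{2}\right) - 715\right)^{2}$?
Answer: $5396329$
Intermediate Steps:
$F = -45$ ($F = \left(-9\right) 5 = -45$)
$\left(\left(\left(3 - -9\right) + F \left(4 + 2\right)^{2}\right) - 715\right)^{2} = \left(\left(\left(3 - -9\right) - 45 \left(4 + 2\right)^{2}\right) - 715\right)^{2} = \left(\left(\left(3 + 9\right) - 45 \cdot 6^{2}\right) - 715\right)^{2} = \left(\left(12 - 1620\right) - 715\right)^{2} = \left(-1608 - 715\right)^{2} = \left(-2323\right)^{2} = 5396329$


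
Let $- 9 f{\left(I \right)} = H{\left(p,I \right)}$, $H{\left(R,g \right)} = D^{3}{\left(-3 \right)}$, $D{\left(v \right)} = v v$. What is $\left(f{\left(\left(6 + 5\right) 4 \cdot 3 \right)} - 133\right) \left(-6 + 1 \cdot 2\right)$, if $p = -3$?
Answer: $856$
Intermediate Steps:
$D{\left(v \right)} = v^{2}$
$H{\left(R,g \right)} = 729$ ($H{\left(R,g \right)} = \left(\left(-3\right)^{2}\right)^{3} = 9^{3} = 729$)
$f{\left(I \right)} = -81$ ($f{\left(I \right)} = \left(- \frac{1}{9}\right) 729 = -81$)
$\left(f{\left(\left(6 + 5\right) 4 \cdot 3 \right)} - 133\right) \left(-6 + 1 \cdot 2\right) = \left(-81 - 133\right) \left(-6 + 1 \cdot 2\right) = - 214 \left(-6 + 2\right) = \left(-214\right) \left(-4\right) = 856$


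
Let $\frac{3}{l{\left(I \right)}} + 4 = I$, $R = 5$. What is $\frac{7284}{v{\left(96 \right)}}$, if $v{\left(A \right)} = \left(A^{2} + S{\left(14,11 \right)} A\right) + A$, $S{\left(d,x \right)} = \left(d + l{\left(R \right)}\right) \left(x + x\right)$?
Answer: $\frac{607}{3768} \approx 0.16109$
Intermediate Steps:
$l{\left(I \right)} = \frac{3}{-4 + I}$
$S{\left(d,x \right)} = 2 x \left(3 + d\right)$ ($S{\left(d,x \right)} = \left(d + \frac{3}{-4 + 5}\right) \left(x + x\right) = \left(d + \frac{3}{1}\right) 2 x = \left(d + 3 \cdot 1\right) 2 x = \left(d + 3\right) 2 x = \left(3 + d\right) 2 x = 2 x \left(3 + d\right)$)
$v{\left(A \right)} = A^{2} + 375 A$ ($v{\left(A \right)} = \left(A^{2} + 2 \cdot 11 \left(3 + 14\right) A\right) + A = \left(A^{2} + 2 \cdot 11 \cdot 17 A\right) + A = \left(A^{2} + 374 A\right) + A = A^{2} + 375 A$)
$\frac{7284}{v{\left(96 \right)}} = \frac{7284}{96 \left(375 + 96\right)} = \frac{7284}{96 \cdot 471} = \frac{7284}{45216} = 7284 \cdot \frac{1}{45216} = \frac{607}{3768}$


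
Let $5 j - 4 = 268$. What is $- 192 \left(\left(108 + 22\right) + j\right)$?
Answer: $- \frac{177024}{5} \approx -35405.0$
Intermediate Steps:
$j = \frac{272}{5}$ ($j = \frac{4}{5} + \frac{1}{5} \cdot 268 = \frac{4}{5} + \frac{268}{5} = \frac{272}{5} \approx 54.4$)
$- 192 \left(\left(108 + 22\right) + j\right) = - 192 \left(\left(108 + 22\right) + \frac{272}{5}\right) = - 192 \left(130 + \frac{272}{5}\right) = \left(-192\right) \frac{922}{5} = - \frac{177024}{5}$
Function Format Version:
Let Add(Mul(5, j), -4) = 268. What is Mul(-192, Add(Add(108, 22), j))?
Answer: Rational(-177024, 5) ≈ -35405.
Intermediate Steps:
j = Rational(272, 5) (j = Add(Rational(4, 5), Mul(Rational(1, 5), 268)) = Add(Rational(4, 5), Rational(268, 5)) = Rational(272, 5) ≈ 54.400)
Mul(-192, Add(Add(108, 22), j)) = Mul(-192, Add(Add(108, 22), Rational(272, 5))) = Mul(-192, Add(130, Rational(272, 5))) = Mul(-192, Rational(922, 5)) = Rational(-177024, 5)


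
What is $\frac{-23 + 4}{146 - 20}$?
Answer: $- \frac{19}{126} \approx -0.15079$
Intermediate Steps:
$\frac{-23 + 4}{146 - 20} = \frac{1}{126} \left(-19\right) = - \frac{19}{126}$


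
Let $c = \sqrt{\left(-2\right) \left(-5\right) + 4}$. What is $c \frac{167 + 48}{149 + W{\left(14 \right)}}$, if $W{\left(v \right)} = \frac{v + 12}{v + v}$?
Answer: $\frac{3010 \sqrt{14}}{2099} \approx 5.3656$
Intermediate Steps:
$W{\left(v \right)} = \frac{12 + v}{2 v}$
$c = \sqrt{14}$ ($c = \sqrt{10 + 4} = \sqrt{14} \approx 3.7417$)
$c \frac{167 + 48}{149 + W{\left(14 \right)}} = \sqrt{14} \frac{167 + 48}{149 + \frac{12 + 14}{2 \cdot 14}} = \sqrt{14} \frac{215}{149 + \frac{1}{2} \cdot \frac{1}{14} \cdot 26} = \sqrt{14} \frac{215}{149 + \frac{13}{14}} = \sqrt{14} \frac{215}{\frac{2099}{14}} = \sqrt{14} \cdot 215 \cdot \frac{14}{2099} = \sqrt{14} \cdot \frac{3010}{2099} = \frac{3010 \sqrt{14}}{2099}$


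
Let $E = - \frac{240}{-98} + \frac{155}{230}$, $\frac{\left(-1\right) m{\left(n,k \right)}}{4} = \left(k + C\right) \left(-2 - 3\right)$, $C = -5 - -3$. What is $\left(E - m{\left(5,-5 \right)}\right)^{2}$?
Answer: $\frac{104070114801}{5080516} \approx 20484.0$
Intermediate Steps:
$C = -2$ ($C = -5 + 3 = -2$)
$m{\left(n,k \right)} = -40 + 20 k$ ($m{\left(n,k \right)} = - 4 \left(k - 2\right) \left(-2 - 3\right) = - 4 \left(-2 + k\right) \left(-5\right) = - 4 \left(10 - 5 k\right) = -40 + 20 k$)
$E = \frac{7039}{2254}$ ($E = \left(-240\right) \left(- \frac{1}{98}\right) + 155 \cdot \frac{1}{230} = \frac{120}{49} + \frac{31}{46} = \frac{7039}{2254} \approx 3.1229$)
$\left(E - m{\left(5,-5 \right)}\right)^{2} = \left(\frac{7039}{2254} - \left(-40 + 20 \left(-5\right)\right)\right)^{2} = \left(\frac{7039}{2254} - \left(-40 - 100\right)\right)^{2} = \left(\frac{7039}{2254} - -140\right)^{2} = \left(\frac{7039}{2254} + 140\right)^{2} = \left(\frac{322599}{2254}\right)^{2} = \frac{104070114801}{5080516}$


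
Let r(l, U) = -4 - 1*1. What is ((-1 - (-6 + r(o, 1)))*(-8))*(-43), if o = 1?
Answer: 3440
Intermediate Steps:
r(l, U) = -5 (r(l, U) = -4 - 1 = -5)
((-1 - (-6 + r(o, 1)))*(-8))*(-43) = ((-1 - (-6 - 5))*(-8))*(-43) = ((-1 - 1*(-11))*(-8))*(-43) = ((-1 + 11)*(-8))*(-43) = (10*(-8))*(-43) = -80*(-43) = 3440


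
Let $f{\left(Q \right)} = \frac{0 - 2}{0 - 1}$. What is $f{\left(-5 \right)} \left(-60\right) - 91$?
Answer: $-211$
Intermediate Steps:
$f{\left(Q \right)} = 2$ ($f{\left(Q \right)} = - \frac{2}{-1} = \left(-2\right) \left(-1\right) = 2$)
$f{\left(-5 \right)} \left(-60\right) - 91 = 2 \left(-60\right) - 91 = -120 - 91 = -211$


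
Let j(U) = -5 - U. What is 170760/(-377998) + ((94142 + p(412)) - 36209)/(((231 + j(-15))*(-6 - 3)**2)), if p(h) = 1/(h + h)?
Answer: 7648842884687/3040106370696 ≈ 2.5160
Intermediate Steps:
p(h) = 1/(2*h)
170760/(-377998) + ((94142 + p(412)) - 36209)/(((231 + j(-15))*(-6 - 3)**2)) = 170760/(-377998) + ((94142 + (1/2)/412) - 36209)/(((231 + (-5 - 1*(-15)))*(-6 - 3)**2)) = 170760*(-1/377998) + ((94142 + (1/2)*(1/412)) - 36209)/(((231 + (-5 + 15))*(-9)**2)) = -85380/188999 + ((94142 + 1/824) - 36209)/(((231 + 10)*81)) = -85380/188999 + (77573009/824 - 36209)/((241*81)) = -85380/188999 + (47736793/824)/19521 = -85380/188999 + (47736793/824)*(1/19521) = -85380/188999 + 47736793/16085304 = 7648842884687/3040106370696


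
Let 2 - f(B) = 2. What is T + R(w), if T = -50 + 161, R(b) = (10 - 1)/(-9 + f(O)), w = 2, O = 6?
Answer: 110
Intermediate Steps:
f(B) = 0 (f(B) = 2 - 1*2 = 2 - 2 = 0)
R(b) = -1 (R(b) = (10 - 1)/(-9 + 0) = 9/(-9) = 9*(-⅑) = -1)
T = 111
T + R(w) = 111 - 1 = 110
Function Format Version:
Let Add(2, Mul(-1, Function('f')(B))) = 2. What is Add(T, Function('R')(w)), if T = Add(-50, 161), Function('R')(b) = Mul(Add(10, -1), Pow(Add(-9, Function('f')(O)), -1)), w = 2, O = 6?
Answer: 110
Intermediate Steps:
Function('f')(B) = 0 (Function('f')(B) = Add(2, Mul(-1, 2)) = Add(2, -2) = 0)
Function('R')(b) = -1 (Function('R')(b) = Mul(Add(10, -1), Pow(Add(-9, 0), -1)) = Mul(9, Pow(-9, -1)) = Mul(9, Rational(-1, 9)) = -1)
T = 111
Add(T, Function('R')(w)) = Add(111, -1) = 110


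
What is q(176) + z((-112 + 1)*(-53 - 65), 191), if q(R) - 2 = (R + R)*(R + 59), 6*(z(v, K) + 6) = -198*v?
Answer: -349518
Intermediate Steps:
z(v, K) = -6 - 33*v (z(v, K) = -6 + (-198*v)/6 = -6 - 33*v)
q(R) = 2 + 2*R*(59 + R) (q(R) = 2 + (R + R)*(R + 59) = 2 + (2*R)*(59 + R) = 2 + 2*R*(59 + R))
q(176) + z((-112 + 1)*(-53 - 65), 191) = (2 + 2*176² + 118*176) + (-6 - 33*(-112 + 1)*(-53 - 65)) = (2 + 2*30976 + 20768) + (-6 - (-3663)*(-118)) = (2 + 61952 + 20768) + (-6 - 33*13098) = 82722 + (-6 - 432234) = 82722 - 432240 = -349518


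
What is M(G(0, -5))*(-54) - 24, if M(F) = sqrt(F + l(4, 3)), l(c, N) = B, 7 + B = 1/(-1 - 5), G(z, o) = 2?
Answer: -24 - 9*I*sqrt(186) ≈ -24.0 - 122.74*I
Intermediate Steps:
B = -43/6 (B = -7 + 1/(-1 - 5) = -7 + 1/(-6) = -7 - 1/6 = -43/6 ≈ -7.1667)
l(c, N) = -43/6
M(F) = sqrt(-43/6 + F) (M(F) = sqrt(F - 43/6) = sqrt(-43/6 + F))
M(G(0, -5))*(-54) - 24 = (sqrt(-258 + 36*2)/6)*(-54) - 24 = (sqrt(-258 + 72)/6)*(-54) - 24 = (sqrt(-186)/6)*(-54) - 24 = ((I*sqrt(186))/6)*(-54) - 24 = (I*sqrt(186)/6)*(-54) - 24 = -9*I*sqrt(186) - 24 = -24 - 9*I*sqrt(186)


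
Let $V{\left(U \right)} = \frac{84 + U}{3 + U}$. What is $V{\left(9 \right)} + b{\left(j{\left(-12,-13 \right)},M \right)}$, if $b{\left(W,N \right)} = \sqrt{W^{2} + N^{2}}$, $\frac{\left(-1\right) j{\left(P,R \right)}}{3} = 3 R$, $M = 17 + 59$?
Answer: $\frac{31}{4} + \sqrt{19465} \approx 147.27$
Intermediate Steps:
$M = 76$
$j{\left(P,R \right)} = - 9 R$ ($j{\left(P,R \right)} = - 3 \cdot 3 R = - 9 R$)
$V{\left(U \right)} = \frac{84 + U}{3 + U}$
$b{\left(W,N \right)} = \sqrt{N^{2} + W^{2}}$
$V{\left(9 \right)} + b{\left(j{\left(-12,-13 \right)},M \right)} = \frac{84 + 9}{3 + 9} + \sqrt{76^{2} + \left(\left(-9\right) \left(-13\right)\right)^{2}} = \frac{1}{12} \cdot 93 + \sqrt{5776 + 117^{2}} = \frac{1}{12} \cdot 93 + \sqrt{5776 + 13689} = \frac{31}{4} + \sqrt{19465}$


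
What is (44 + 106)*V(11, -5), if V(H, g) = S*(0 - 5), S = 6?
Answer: -4500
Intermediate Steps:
V(H, g) = -30 (V(H, g) = 6*(0 - 5) = 6*(-5) = -30)
(44 + 106)*V(11, -5) = (44 + 106)*(-30) = 150*(-30) = -4500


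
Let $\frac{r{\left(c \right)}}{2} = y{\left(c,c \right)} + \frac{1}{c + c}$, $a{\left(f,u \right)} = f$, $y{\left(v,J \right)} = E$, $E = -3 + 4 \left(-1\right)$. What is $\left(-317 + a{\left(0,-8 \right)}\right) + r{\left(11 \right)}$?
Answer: $- \frac{3640}{11} \approx -330.91$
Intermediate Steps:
$E = -7$ ($E = -3 - 4 = -7$)
$y{\left(v,J \right)} = -7$
$r{\left(c \right)} = -14 + \frac{1}{c}$ ($r{\left(c \right)} = 2 \left(-7 + \frac{1}{c + c}\right) = 2 \left(-7 + \frac{1}{2 c}\right) = -14 + \frac{1}{c}$)
$\left(-317 + a{\left(0,-8 \right)}\right) + r{\left(11 \right)} = \left(-317 + 0\right) - \left(14 - \frac{1}{11}\right) = -317 + \left(-14 + \frac{1}{11}\right) = -317 - \frac{153}{11} = - \frac{3640}{11}$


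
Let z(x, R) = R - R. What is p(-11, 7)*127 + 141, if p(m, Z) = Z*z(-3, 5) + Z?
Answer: 1030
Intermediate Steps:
z(x, R) = 0
p(m, Z) = Z (p(m, Z) = Z*0 + Z = 0 + Z = Z)
p(-11, 7)*127 + 141 = 7*127 + 141 = 889 + 141 = 1030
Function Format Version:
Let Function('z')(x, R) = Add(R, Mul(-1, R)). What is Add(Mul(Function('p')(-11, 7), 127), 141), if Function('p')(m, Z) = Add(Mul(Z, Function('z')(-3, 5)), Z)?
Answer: 1030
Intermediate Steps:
Function('z')(x, R) = 0
Function('p')(m, Z) = Z (Function('p')(m, Z) = Add(Mul(Z, 0), Z) = Add(0, Z) = Z)
Add(Mul(Function('p')(-11, 7), 127), 141) = Add(Mul(7, 127), 141) = Add(889, 141) = 1030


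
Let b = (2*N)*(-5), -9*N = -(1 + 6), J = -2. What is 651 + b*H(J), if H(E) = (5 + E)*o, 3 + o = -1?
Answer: 2233/3 ≈ 744.33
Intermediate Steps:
N = 7/9 (N = -(-1)*(1 + 6)/9 = -(-1)*7/9 = -⅑*(-7) = 7/9 ≈ 0.77778)
o = -4 (o = -3 - 1 = -4)
b = -70/9 (b = (2*(7/9))*(-5) = (14/9)*(-5) = -70/9 ≈ -7.7778)
H(E) = -20 - 4*E (H(E) = (5 + E)*(-4) = -20 - 4*E)
651 + b*H(J) = 651 - 70*(-20 - 4*(-2))/9 = 651 - 70*(-20 + 8)/9 = 651 - 70/9*(-12) = 651 + 280/3 = 2233/3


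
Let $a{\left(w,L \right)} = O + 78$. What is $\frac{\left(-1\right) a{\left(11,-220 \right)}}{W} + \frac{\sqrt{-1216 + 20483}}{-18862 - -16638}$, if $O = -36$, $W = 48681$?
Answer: $- \frac{14}{16227} - \frac{\sqrt{19267}}{2224} \approx -0.063275$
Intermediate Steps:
$a{\left(w,L \right)} = 42$ ($a{\left(w,L \right)} = -36 + 78 = 42$)
$\frac{\left(-1\right) a{\left(11,-220 \right)}}{W} + \frac{\sqrt{-1216 + 20483}}{-18862 - -16638} = \frac{\left(-1\right) 42}{48681} + \frac{\sqrt{-1216 + 20483}}{-18862 - -16638} = \left(-42\right) \frac{1}{48681} + \frac{\sqrt{19267}}{-18862 + 16638} = - \frac{14}{16227} + \frac{\sqrt{19267}}{-2224} = - \frac{14}{16227} + \sqrt{19267} \left(- \frac{1}{2224}\right) = - \frac{14}{16227} - \frac{\sqrt{19267}}{2224}$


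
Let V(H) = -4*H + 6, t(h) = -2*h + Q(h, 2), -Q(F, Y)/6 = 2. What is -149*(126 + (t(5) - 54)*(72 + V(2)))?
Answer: 773906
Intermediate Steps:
Q(F, Y) = -12 (Q(F, Y) = -6*2 = -12)
t(h) = -12 - 2*h (t(h) = -2*h - 12 = -12 - 2*h)
V(H) = 6 - 4*H
-149*(126 + (t(5) - 54)*(72 + V(2))) = -149*(126 + ((-12 - 2*5) - 54)*(72 + (6 - 4*2))) = -149*(126 + ((-12 - 10) - 54)*(72 + (6 - 8))) = -149*(126 + (-22 - 54)*(72 - 2)) = -149*(126 - 76*70) = -149*(126 - 5320) = -149*(-5194) = 773906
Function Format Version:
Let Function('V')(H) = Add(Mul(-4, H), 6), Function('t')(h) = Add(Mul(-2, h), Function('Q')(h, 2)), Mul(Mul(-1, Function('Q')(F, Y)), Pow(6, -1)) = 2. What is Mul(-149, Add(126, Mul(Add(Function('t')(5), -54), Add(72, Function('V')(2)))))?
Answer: 773906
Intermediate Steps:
Function('Q')(F, Y) = -12 (Function('Q')(F, Y) = Mul(-6, 2) = -12)
Function('t')(h) = Add(-12, Mul(-2, h)) (Function('t')(h) = Add(Mul(-2, h), -12) = Add(-12, Mul(-2, h)))
Function('V')(H) = Add(6, Mul(-4, H))
Mul(-149, Add(126, Mul(Add(Function('t')(5), -54), Add(72, Function('V')(2))))) = Mul(-149, Add(126, Mul(Add(Add(-12, Mul(-2, 5)), -54), Add(72, Add(6, Mul(-4, 2)))))) = Mul(-149, Add(126, Mul(Add(Add(-12, -10), -54), Add(72, Add(6, -8))))) = Mul(-149, Add(126, Mul(Add(-22, -54), Add(72, -2)))) = Mul(-149, Add(126, Mul(-76, 70))) = Mul(-149, Add(126, -5320)) = Mul(-149, -5194) = 773906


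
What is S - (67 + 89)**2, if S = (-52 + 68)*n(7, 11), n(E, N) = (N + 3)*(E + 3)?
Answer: -22096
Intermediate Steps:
n(E, N) = (3 + E)*(3 + N) (n(E, N) = (3 + N)*(3 + E) = (3 + E)*(3 + N))
S = 2240 (S = (-52 + 68)*(9 + 3*7 + 3*11 + 7*11) = 16*(9 + 21 + 33 + 77) = 16*140 = 2240)
S - (67 + 89)**2 = 2240 - (67 + 89)**2 = 2240 - 1*156**2 = 2240 - 1*24336 = 2240 - 24336 = -22096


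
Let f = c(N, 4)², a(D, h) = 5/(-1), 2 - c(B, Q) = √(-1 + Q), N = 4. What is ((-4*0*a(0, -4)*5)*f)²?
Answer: 0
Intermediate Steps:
c(B, Q) = 2 - √(-1 + Q)
a(D, h) = -5 (a(D, h) = 5*(-1) = -5)
f = (2 - √3)² (f = (2 - √(-1 + 4))² = (2 - √3)² ≈ 0.071797)
((-4*0*a(0, -4)*5)*f)² = ((-4*0*(-5)*5)*(2 - √3)²)² = ((-0*5)*(2 - √3)²)² = ((-4*0)*(2 - √3)²)² = (0*(2 - √3)²)² = 0² = 0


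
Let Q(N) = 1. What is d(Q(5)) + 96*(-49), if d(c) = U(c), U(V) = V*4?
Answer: -4700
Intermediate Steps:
U(V) = 4*V
d(c) = 4*c
d(Q(5)) + 96*(-49) = 4*1 + 96*(-49) = 4 - 4704 = -4700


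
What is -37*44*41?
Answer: -66748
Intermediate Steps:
-37*44*41 = -1628*41 = -66748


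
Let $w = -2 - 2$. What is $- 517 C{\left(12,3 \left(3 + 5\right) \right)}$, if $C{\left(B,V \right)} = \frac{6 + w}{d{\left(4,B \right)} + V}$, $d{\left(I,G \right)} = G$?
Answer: $- \frac{517}{18} \approx -28.722$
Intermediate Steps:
$w = -4$ ($w = -2 - 2 = -4$)
$C{\left(B,V \right)} = \frac{2}{B + V}$ ($C{\left(B,V \right)} = \frac{6 - 4}{B + V} = \frac{2}{B + V}$)
$- 517 C{\left(12,3 \left(3 + 5\right) \right)} = - 517 \frac{2}{12 + 3 \left(3 + 5\right)} = - 517 \frac{2}{12 + 3 \cdot 8} = - 517 \frac{2}{12 + 24} = - 517 \cdot \frac{2}{36} = - 517 \cdot 2 \cdot \frac{1}{36} = \left(-517\right) \frac{1}{18} = - \frac{517}{18}$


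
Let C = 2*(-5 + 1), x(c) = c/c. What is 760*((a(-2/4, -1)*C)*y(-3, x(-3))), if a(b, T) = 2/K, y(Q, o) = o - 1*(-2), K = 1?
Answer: -36480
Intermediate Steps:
x(c) = 1
y(Q, o) = 2 + o (y(Q, o) = o + 2 = 2 + o)
C = -8 (C = 2*(-4) = -8)
a(b, T) = 2 (a(b, T) = 2/1 = 2*1 = 2)
760*((a(-2/4, -1)*C)*y(-3, x(-3))) = 760*((2*(-8))*(2 + 1)) = 760*(-16*3) = 760*(-48) = -36480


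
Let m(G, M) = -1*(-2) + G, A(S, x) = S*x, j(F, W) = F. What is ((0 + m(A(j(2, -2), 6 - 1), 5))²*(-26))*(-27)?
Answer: 101088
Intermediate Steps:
m(G, M) = 2 + G
((0 + m(A(j(2, -2), 6 - 1), 5))²*(-26))*(-27) = ((0 + (2 + 2*(6 - 1)))²*(-26))*(-27) = ((0 + (2 + 2*5))²*(-26))*(-27) = ((0 + (2 + 10))²*(-26))*(-27) = ((0 + 12)²*(-26))*(-27) = (12²*(-26))*(-27) = (144*(-26))*(-27) = -3744*(-27) = 101088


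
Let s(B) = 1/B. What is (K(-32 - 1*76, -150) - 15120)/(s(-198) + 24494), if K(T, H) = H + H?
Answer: -3053160/4849811 ≈ -0.62954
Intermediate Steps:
K(T, H) = 2*H
(K(-32 - 1*76, -150) - 15120)/(s(-198) + 24494) = (2*(-150) - 15120)/(1/(-198) + 24494) = (-300 - 15120)/(-1/198 + 24494) = -15420/4849811/198 = -15420*198/4849811 = -3053160/4849811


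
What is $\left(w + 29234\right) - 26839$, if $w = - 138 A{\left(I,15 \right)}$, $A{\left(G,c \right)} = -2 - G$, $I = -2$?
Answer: $2395$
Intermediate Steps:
$w = 0$ ($w = - 138 \left(-2 - -2\right) = - 138 \left(-2 + 2\right) = \left(-138\right) 0 = 0$)
$\left(w + 29234\right) - 26839 = \left(0 + 29234\right) - 26839 = 29234 - 26839 = 2395$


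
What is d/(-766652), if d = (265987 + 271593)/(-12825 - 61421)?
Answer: 134395/14230211098 ≈ 9.4443e-6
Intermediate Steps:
d = -268790/37123 (d = 537580/(-74246) = 537580*(-1/74246) = -268790/37123 ≈ -7.2405)
d/(-766652) = -268790/37123/(-766652) = -268790/37123*(-1/766652) = 134395/14230211098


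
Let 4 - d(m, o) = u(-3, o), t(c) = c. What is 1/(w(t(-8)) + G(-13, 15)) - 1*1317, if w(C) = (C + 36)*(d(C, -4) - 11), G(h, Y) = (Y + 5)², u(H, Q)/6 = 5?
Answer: -837613/636 ≈ -1317.0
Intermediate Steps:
u(H, Q) = 30 (u(H, Q) = 6*5 = 30)
d(m, o) = -26 (d(m, o) = 4 - 1*30 = 4 - 30 = -26)
G(h, Y) = (5 + Y)²
w(C) = -1332 - 37*C (w(C) = (C + 36)*(-26 - 11) = (36 + C)*(-37) = -1332 - 37*C)
1/(w(t(-8)) + G(-13, 15)) - 1*1317 = 1/((-1332 - 37*(-8)) + (5 + 15)²) - 1*1317 = 1/((-1332 + 296) + 20²) - 1317 = 1/(-1036 + 400) - 1317 = 1/(-636) - 1317 = -1/636 - 1317 = -837613/636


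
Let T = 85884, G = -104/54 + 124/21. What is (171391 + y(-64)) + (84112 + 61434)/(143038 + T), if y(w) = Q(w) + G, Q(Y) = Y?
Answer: 3706438920952/21633129 ≈ 1.7133e+5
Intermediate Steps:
G = 752/189 (G = -104*1/54 + 124*(1/21) = -52/27 + 124/21 = 752/189 ≈ 3.9788)
y(w) = 752/189 + w (y(w) = w + 752/189 = 752/189 + w)
(171391 + y(-64)) + (84112 + 61434)/(143038 + T) = (171391 + (752/189 - 64)) + (84112 + 61434)/(143038 + 85884) = (171391 - 11344/189) + 145546/228922 = 32381555/189 + 145546*(1/228922) = 32381555/189 + 72773/114461 = 3706438920952/21633129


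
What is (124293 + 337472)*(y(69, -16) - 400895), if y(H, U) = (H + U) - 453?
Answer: -185303985675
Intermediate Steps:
y(H, U) = -453 + H + U
(124293 + 337472)*(y(69, -16) - 400895) = (124293 + 337472)*((-453 + 69 - 16) - 400895) = 461765*(-400 - 400895) = 461765*(-401295) = -185303985675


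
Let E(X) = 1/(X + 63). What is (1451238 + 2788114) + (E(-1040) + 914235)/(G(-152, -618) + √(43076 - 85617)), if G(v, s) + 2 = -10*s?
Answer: 158266420353909132/37331389825 - 893207594*I*√42541/37331389825 ≈ 4.2395e+6 - 4.9349*I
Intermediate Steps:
G(v, s) = -2 - 10*s
E(X) = 1/(63 + X)
(1451238 + 2788114) + (E(-1040) + 914235)/(G(-152, -618) + √(43076 - 85617)) = (1451238 + 2788114) + (1/(63 - 1040) + 914235)/((-2 - 10*(-618)) + √(43076 - 85617)) = 4239352 + (1/(-977) + 914235)/((-2 + 6180) + √(-42541)) = 4239352 + (-1/977 + 914235)/(6178 + I*√42541) = 4239352 + 893207594/(977*(6178 + I*√42541))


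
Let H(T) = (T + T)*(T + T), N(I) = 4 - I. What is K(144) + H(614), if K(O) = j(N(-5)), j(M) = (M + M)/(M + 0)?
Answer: 1507986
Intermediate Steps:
H(T) = 4*T² (H(T) = (2*T)*(2*T) = 4*T²)
j(M) = 2 (j(M) = (2*M)/M = 2)
K(O) = 2
K(144) + H(614) = 2 + 4*614² = 2 + 4*376996 = 2 + 1507984 = 1507986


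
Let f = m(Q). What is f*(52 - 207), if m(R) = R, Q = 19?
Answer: -2945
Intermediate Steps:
f = 19
f*(52 - 207) = 19*(52 - 207) = 19*(-155) = -2945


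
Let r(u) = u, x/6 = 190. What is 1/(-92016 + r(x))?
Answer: -1/90876 ≈ -1.1004e-5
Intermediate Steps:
x = 1140 (x = 6*190 = 1140)
1/(-92016 + r(x)) = 1/(-92016 + 1140) = 1/(-90876) = -1/90876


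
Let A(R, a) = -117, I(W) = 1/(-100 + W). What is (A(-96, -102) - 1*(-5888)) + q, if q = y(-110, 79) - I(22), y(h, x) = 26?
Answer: 452167/78 ≈ 5797.0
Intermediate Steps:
q = 2029/78 (q = 26 - 1/(-100 + 22) = 26 - 1/(-78) = 26 - 1*(-1/78) = 26 + 1/78 = 2029/78 ≈ 26.013)
(A(-96, -102) - 1*(-5888)) + q = (-117 - 1*(-5888)) + 2029/78 = (-117 + 5888) + 2029/78 = 5771 + 2029/78 = 452167/78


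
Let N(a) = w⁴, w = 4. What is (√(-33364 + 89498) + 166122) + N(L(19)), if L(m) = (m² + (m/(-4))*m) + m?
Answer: 166378 + √56134 ≈ 1.6662e+5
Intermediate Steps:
L(m) = m + 3*m²/4 (L(m) = (m² + (m*(-¼))*m) + m = (m² + (-m/4)*m) + m = (m² - m²/4) + m = 3*m²/4 + m = m + 3*m²/4)
N(a) = 256 (N(a) = 4⁴ = 256)
(√(-33364 + 89498) + 166122) + N(L(19)) = (√(-33364 + 89498) + 166122) + 256 = (√56134 + 166122) + 256 = (166122 + √56134) + 256 = 166378 + √56134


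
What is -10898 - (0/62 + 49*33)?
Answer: -12515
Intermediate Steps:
-10898 - (0/62 + 49*33) = -10898 - (0*(1/62) + 1617) = -10898 - (0 + 1617) = -10898 - 1*1617 = -10898 - 1617 = -12515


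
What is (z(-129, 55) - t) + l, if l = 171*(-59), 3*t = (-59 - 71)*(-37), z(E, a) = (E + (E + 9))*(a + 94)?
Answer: -146380/3 ≈ -48793.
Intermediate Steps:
z(E, a) = (9 + 2*E)*(94 + a) (z(E, a) = (E + (9 + E))*(94 + a) = (9 + 2*E)*(94 + a))
t = 4810/3 (t = ((-59 - 71)*(-37))/3 = (-130*(-37))/3 = (⅓)*4810 = 4810/3 ≈ 1603.3)
l = -10089
(z(-129, 55) - t) + l = ((846 + 9*55 + 188*(-129) + 2*(-129)*55) - 1*4810/3) - 10089 = ((846 + 495 - 24252 - 14190) - 4810/3) - 10089 = (-37101 - 4810/3) - 10089 = -116113/3 - 10089 = -146380/3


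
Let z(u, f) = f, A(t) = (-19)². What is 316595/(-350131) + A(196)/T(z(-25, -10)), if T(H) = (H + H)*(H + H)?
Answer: -240709/140052400 ≈ -0.0017187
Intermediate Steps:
A(t) = 361
T(H) = 4*H² (T(H) = (2*H)*(2*H) = 4*H²)
316595/(-350131) + A(196)/T(z(-25, -10)) = 316595/(-350131) + 361/((4*(-10)²)) = 316595*(-1/350131) + 361/((4*100)) = -316595/350131 + 361/400 = -240709/140052400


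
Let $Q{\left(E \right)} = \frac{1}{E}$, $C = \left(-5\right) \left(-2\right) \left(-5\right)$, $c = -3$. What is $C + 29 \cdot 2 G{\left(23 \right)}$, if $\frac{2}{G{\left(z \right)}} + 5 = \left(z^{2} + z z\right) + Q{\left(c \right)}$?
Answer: $- \frac{78776}{1579} \approx -49.89$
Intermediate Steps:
$C = -50$ ($C = 10 \left(-5\right) = -50$)
$G{\left(z \right)} = \frac{2}{- \frac{16}{3} + 2 z^{2}}$ ($G{\left(z \right)} = \frac{2}{-5 + \left(\left(z^{2} + z z\right) + \frac{1}{-3}\right)} = \frac{2}{-5 + \left(\left(z^{2} + z^{2}\right) - \frac{1}{3}\right)} = \frac{2}{-5 + \left(2 z^{2} - \frac{1}{3}\right)} = \frac{2}{-5 + \left(- \frac{1}{3} + 2 z^{2}\right)} = \frac{2}{- \frac{16}{3} + 2 z^{2}}$)
$C + 29 \cdot 2 G{\left(23 \right)} = -50 + 29 \cdot 2 \frac{3}{-8 + 3 \cdot 23^{2}} = -50 + 58 \frac{3}{-8 + 3 \cdot 529} = -50 + 58 \frac{3}{-8 + 1587} = -50 + 58 \cdot \frac{3}{1579} = -50 + \frac{174}{1579} = - \frac{78776}{1579}$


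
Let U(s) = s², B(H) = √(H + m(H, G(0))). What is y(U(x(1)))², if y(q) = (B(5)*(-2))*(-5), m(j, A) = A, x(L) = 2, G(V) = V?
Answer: 500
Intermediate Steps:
B(H) = √H (B(H) = √(H + 0) = √H)
y(q) = 10*√5 (y(q) = (√5*(-2))*(-5) = -2*√5*(-5) = 10*√5)
y(U(x(1)))² = (10*√5)² = 500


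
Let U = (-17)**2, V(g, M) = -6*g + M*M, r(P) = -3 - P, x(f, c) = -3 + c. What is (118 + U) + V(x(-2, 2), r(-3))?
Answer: 413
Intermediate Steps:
V(g, M) = M**2 - 6*g (V(g, M) = -6*g + M**2 = M**2 - 6*g)
U = 289
(118 + U) + V(x(-2, 2), r(-3)) = (118 + 289) + ((-3 - 1*(-3))**2 - 6*(-3 + 2)) = 407 + ((-3 + 3)**2 - 6*(-1)) = 407 + (0**2 + 6) = 407 + (0 + 6) = 407 + 6 = 413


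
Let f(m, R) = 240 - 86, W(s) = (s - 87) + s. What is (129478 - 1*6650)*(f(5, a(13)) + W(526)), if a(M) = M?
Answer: 137444532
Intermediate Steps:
W(s) = -87 + 2*s (W(s) = (-87 + s) + s = -87 + 2*s)
f(m, R) = 154
(129478 - 1*6650)*(f(5, a(13)) + W(526)) = (129478 - 1*6650)*(154 + (-87 + 2*526)) = (129478 - 6650)*(154 + (-87 + 1052)) = 122828*(154 + 965) = 122828*1119 = 137444532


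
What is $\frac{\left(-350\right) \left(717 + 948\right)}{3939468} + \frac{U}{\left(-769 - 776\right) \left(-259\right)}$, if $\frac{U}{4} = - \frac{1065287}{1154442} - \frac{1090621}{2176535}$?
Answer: $- \frac{48832486912197255232337}{330082388087087877163650} \approx -0.14794$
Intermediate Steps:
$U = - \frac{7155386258054}{1256341709235}$ ($U = 4 \left(- \frac{1065287}{1154442} - \frac{1090621}{2176535}\right) = 4 \left(- \frac{3577693129027}{2512683418470}\right) = - \frac{7155386258054}{1256341709235} \approx -5.6954$)
$\frac{\left(-350\right) \left(717 + 948\right)}{3939468} + \frac{U}{\left(-769 - 776\right) \left(-259\right)} = \frac{\left(-350\right) \left(717 + 948\right)}{3939468} - \frac{7155386258054}{1256341709235 \left(-769 - 776\right) \left(-259\right)} = \left(-350\right) 1665 \cdot \frac{1}{3939468} - \frac{7155386258054}{1256341709235 \left(\left(-1545\right) \left(-259\right)\right)} = \left(-582750\right) \frac{1}{3939468} - \frac{7155386258054}{1256341709235 \cdot 400155} = - \frac{97125}{656578} - \frac{7155386258054}{502731416658931425} = - \frac{48832486912197255232337}{330082388087087877163650}$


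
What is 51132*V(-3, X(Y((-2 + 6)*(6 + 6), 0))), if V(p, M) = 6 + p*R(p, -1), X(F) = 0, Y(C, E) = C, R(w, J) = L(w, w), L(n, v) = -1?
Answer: 460188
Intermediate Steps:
R(w, J) = -1
V(p, M) = 6 - p (V(p, M) = 6 + p*(-1) = 6 - p)
51132*V(-3, X(Y((-2 + 6)*(6 + 6), 0))) = 51132*(6 - 1*(-3)) = 51132*(6 + 3) = 51132*9 = 460188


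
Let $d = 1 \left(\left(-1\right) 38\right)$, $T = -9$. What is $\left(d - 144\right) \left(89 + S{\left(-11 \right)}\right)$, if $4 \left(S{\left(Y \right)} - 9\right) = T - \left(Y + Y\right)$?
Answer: $- \frac{36855}{2} \approx -18428.0$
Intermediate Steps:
$S{\left(Y \right)} = \frac{27}{4} - \frac{Y}{2}$ ($S{\left(Y \right)} = 9 + \frac{-9 - \left(Y + Y\right)}{4} = 9 + \frac{-9 - 2 Y}{4} = 9 - \left(\frac{9}{4} + \frac{Y}{2}\right) = \frac{27}{4} - \frac{Y}{2}$)
$d = -38$ ($d = 1 \left(-38\right) = -38$)
$\left(d - 144\right) \left(89 + S{\left(-11 \right)}\right) = \left(-38 - 144\right) \left(89 + \left(\frac{27}{4} - - \frac{11}{2}\right)\right) = - 182 \left(89 + \left(\frac{27}{4} + \frac{11}{2}\right)\right) = - 182 \left(89 + \frac{49}{4}\right) = \left(-182\right) \frac{405}{4} = - \frac{36855}{2}$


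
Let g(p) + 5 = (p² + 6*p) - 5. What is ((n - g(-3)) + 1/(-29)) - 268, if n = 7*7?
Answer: -5801/29 ≈ -200.03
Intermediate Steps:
g(p) = -10 + p² + 6*p (g(p) = -5 + ((p² + 6*p) - 5) = -5 + (-5 + p² + 6*p) = -10 + p² + 6*p)
n = 49
((n - g(-3)) + 1/(-29)) - 268 = ((49 - (-10 + (-3)² + 6*(-3))) + 1/(-29)) - 268 = ((49 - (-10 + 9 - 18)) - 1/29) - 268 = ((49 - 1*(-19)) - 1/29) - 268 = ((49 + 19) - 1/29) - 268 = (68 - 1/29) - 268 = 1971/29 - 268 = -5801/29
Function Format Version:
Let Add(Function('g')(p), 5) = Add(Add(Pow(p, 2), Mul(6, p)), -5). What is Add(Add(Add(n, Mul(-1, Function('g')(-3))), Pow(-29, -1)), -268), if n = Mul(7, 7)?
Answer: Rational(-5801, 29) ≈ -200.03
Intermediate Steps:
Function('g')(p) = Add(-10, Pow(p, 2), Mul(6, p)) (Function('g')(p) = Add(-5, Add(Add(Pow(p, 2), Mul(6, p)), -5)) = Add(-5, Add(-5, Pow(p, 2), Mul(6, p))) = Add(-10, Pow(p, 2), Mul(6, p)))
n = 49
Add(Add(Add(n, Mul(-1, Function('g')(-3))), Pow(-29, -1)), -268) = Add(Add(Add(49, Mul(-1, Add(-10, Pow(-3, 2), Mul(6, -3)))), Pow(-29, -1)), -268) = Add(Add(Add(49, Mul(-1, Add(-10, 9, -18))), Rational(-1, 29)), -268) = Add(Add(Add(49, Mul(-1, -19)), Rational(-1, 29)), -268) = Add(Add(Add(49, 19), Rational(-1, 29)), -268) = Add(Add(68, Rational(-1, 29)), -268) = Add(Rational(1971, 29), -268) = Rational(-5801, 29)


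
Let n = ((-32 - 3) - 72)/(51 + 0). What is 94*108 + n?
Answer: 517645/51 ≈ 10150.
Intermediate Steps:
n = -107/51 (n = (-35 - 72)/51 = -107*1/51 = -107/51 ≈ -2.0980)
94*108 + n = 94*108 - 107/51 = 10152 - 107/51 = 517645/51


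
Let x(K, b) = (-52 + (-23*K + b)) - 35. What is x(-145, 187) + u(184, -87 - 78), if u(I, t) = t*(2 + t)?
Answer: 30330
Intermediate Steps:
x(K, b) = -87 + b - 23*K (x(K, b) = (-52 + (b - 23*K)) - 35 = (-52 + b - 23*K) - 35 = -87 + b - 23*K)
x(-145, 187) + u(184, -87 - 78) = (-87 + 187 - 23*(-145)) + (-87 - 78)*(2 + (-87 - 78)) = (-87 + 187 + 3335) - 165*(2 - 165) = 3435 - 165*(-163) = 3435 + 26895 = 30330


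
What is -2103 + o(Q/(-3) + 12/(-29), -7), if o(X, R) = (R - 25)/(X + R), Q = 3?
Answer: -128051/61 ≈ -2099.2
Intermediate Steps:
o(X, R) = (-25 + R)/(R + X)
-2103 + o(Q/(-3) + 12/(-29), -7) = -2103 + (-25 - 7)/(-7 + (3/(-3) + 12/(-29))) = -2103 - 32/(-7 + (3*(-⅓) + 12*(-1/29))) = -2103 - 32/(-7 + (-1 - 12/29)) = -2103 - 32/(-7 - 41/29) = -2103 - 32/(-244/29) = -2103 - 29/244*(-32) = -2103 + 232/61 = -128051/61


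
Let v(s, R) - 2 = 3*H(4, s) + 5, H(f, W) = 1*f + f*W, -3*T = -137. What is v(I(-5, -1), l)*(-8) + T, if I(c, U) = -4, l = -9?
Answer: 833/3 ≈ 277.67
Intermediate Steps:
T = 137/3 (T = -⅓*(-137) = 137/3 ≈ 45.667)
H(f, W) = f + W*f
v(s, R) = 19 + 12*s (v(s, R) = 2 + (3*(4*(1 + s)) + 5) = 2 + (3*(4 + 4*s) + 5) = 2 + ((12 + 12*s) + 5) = 2 + (17 + 12*s) = 19 + 12*s)
v(I(-5, -1), l)*(-8) + T = (19 + 12*(-4))*(-8) + 137/3 = (19 - 48)*(-8) + 137/3 = -29*(-8) + 137/3 = 232 + 137/3 = 833/3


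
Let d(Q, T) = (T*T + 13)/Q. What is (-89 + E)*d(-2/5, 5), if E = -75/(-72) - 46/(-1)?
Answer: 95665/24 ≈ 3986.0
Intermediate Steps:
d(Q, T) = (13 + T²)/Q (d(Q, T) = (T² + 13)/Q = (13 + T²)/Q)
E = 1129/24 (E = -75*(-1/72) - 46*(-1) = 25/24 + 46 = 1129/24 ≈ 47.042)
(-89 + E)*d(-2/5, 5) = (-89 + 1129/24)*((13 + 5²)/((-2/5))) = -1007*(13 + 25)/(24*((-2*⅕))) = -1007*38/(24*(-⅖)) = -(-5035)*38/48 = -1007/24*(-95) = 95665/24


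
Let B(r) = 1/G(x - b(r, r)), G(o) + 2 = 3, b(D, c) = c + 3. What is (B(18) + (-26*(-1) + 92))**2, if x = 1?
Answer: 14161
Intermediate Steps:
b(D, c) = 3 + c
G(o) = 1 (G(o) = -2 + 3 = 1)
B(r) = 1 (B(r) = 1/1 = 1)
(B(18) + (-26*(-1) + 92))**2 = (1 + (-26*(-1) + 92))**2 = (1 + (26 + 92))**2 = (1 + 118)**2 = 119**2 = 14161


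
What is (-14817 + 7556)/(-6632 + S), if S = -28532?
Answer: 7261/35164 ≈ 0.20649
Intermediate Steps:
(-14817 + 7556)/(-6632 + S) = (-14817 + 7556)/(-6632 - 28532) = -7261/(-35164) = -7261*(-1/35164) = 7261/35164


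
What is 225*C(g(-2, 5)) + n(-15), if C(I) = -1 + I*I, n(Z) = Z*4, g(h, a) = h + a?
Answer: 1740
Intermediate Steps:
g(h, a) = a + h
n(Z) = 4*Z
C(I) = -1 + I²
225*C(g(-2, 5)) + n(-15) = 225*(-1 + (5 - 2)²) + 4*(-15) = 225*(-1 + 3²) - 60 = 225*(-1 + 9) - 60 = 225*8 - 60 = 1800 - 60 = 1740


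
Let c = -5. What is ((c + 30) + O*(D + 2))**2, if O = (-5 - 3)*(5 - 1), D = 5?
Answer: 39601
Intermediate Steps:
O = -32 (O = -8*4 = -32)
((c + 30) + O*(D + 2))**2 = ((-5 + 30) - 32*(5 + 2))**2 = (25 - 32*7)**2 = (25 - 224)**2 = (-199)**2 = 39601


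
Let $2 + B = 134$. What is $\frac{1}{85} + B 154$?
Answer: $\frac{1727881}{85} \approx 20328.0$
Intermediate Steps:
$B = 132$ ($B = -2 + 134 = 132$)
$\frac{1}{85} + B 154 = \frac{1}{85} + 132 \cdot 154 = \frac{1}{85} + 20328 = \frac{1727881}{85}$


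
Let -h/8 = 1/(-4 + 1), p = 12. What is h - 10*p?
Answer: -352/3 ≈ -117.33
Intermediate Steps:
h = 8/3 (h = -8/(-4 + 1) = -8/(-3) = -8*(-⅓) = 8/3 ≈ 2.6667)
h - 10*p = 8/3 - 10*12 = 8/3 - 120 = -352/3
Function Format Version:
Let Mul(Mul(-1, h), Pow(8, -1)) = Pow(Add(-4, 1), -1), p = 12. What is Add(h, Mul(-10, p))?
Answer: Rational(-352, 3) ≈ -117.33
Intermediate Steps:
h = Rational(8, 3) (h = Mul(-8, Pow(Add(-4, 1), -1)) = Mul(-8, Pow(-3, -1)) = Mul(-8, Rational(-1, 3)) = Rational(8, 3) ≈ 2.6667)
Add(h, Mul(-10, p)) = Add(Rational(8, 3), Mul(-10, 12)) = Add(Rational(8, 3), -120) = Rational(-352, 3)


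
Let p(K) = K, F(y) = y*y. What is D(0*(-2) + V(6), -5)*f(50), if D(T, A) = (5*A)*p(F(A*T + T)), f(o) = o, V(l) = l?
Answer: -720000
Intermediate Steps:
F(y) = y²
D(T, A) = 5*A*(T + A*T)² (D(T, A) = (5*A)*(A*T + T)² = (5*A)*(T + A*T)² = 5*A*(T + A*T)²)
D(0*(-2) + V(6), -5)*f(50) = (5*(-5)*(0*(-2) + 6)²*(1 - 5)²)*50 = (5*(-5)*(0 + 6)²*(-4)²)*50 = (5*(-5)*6²*16)*50 = (5*(-5)*36*16)*50 = -14400*50 = -720000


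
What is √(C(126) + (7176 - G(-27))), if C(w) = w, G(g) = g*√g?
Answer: √(7302 + 81*I*√3) ≈ 85.456 + 0.8209*I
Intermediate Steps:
G(g) = g^(3/2)
√(C(126) + (7176 - G(-27))) = √(126 + (7176 - (-27)^(3/2))) = √(126 + (7176 - (-81)*I*√3)) = √(126 + (7176 + 81*I*√3)) = √(7302 + 81*I*√3)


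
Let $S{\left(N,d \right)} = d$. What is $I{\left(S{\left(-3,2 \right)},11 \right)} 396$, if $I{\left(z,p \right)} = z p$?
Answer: $8712$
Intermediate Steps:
$I{\left(z,p \right)} = p z$
$I{\left(S{\left(-3,2 \right)},11 \right)} 396 = 11 \cdot 2 \cdot 396 = 22 \cdot 396 = 8712$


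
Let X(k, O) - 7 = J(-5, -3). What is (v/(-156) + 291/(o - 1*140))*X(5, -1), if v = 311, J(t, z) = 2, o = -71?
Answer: -333051/10972 ≈ -30.355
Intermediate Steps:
X(k, O) = 9 (X(k, O) = 7 + 2 = 9)
(v/(-156) + 291/(o - 1*140))*X(5, -1) = (311/(-156) + 291/(-71 - 1*140))*9 = (311*(-1/156) + 291/(-71 - 140))*9 = (-311/156 + 291/(-211))*9 = (-311/156 + 291*(-1/211))*9 = (-311/156 - 291/211)*9 = -111017/32916*9 = -333051/10972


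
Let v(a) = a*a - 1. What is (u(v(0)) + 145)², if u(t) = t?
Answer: 20736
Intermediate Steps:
v(a) = -1 + a² (v(a) = a² - 1 = -1 + a²)
(u(v(0)) + 145)² = ((-1 + 0²) + 145)² = ((-1 + 0) + 145)² = (-1 + 145)² = 144² = 20736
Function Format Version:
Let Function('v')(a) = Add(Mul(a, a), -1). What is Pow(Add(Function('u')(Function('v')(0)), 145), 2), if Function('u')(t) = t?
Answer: 20736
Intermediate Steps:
Function('v')(a) = Add(-1, Pow(a, 2)) (Function('v')(a) = Add(Pow(a, 2), -1) = Add(-1, Pow(a, 2)))
Pow(Add(Function('u')(Function('v')(0)), 145), 2) = Pow(Add(Add(-1, Pow(0, 2)), 145), 2) = Pow(Add(Add(-1, 0), 145), 2) = Pow(Add(-1, 145), 2) = Pow(144, 2) = 20736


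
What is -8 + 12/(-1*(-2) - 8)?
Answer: -10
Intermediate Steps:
-8 + 12/(-1*(-2) - 8) = -8 + 12/(2 - 8) = -8 + 12/(-6) = -8 + 12*(-1/6) = -8 - 2 = -10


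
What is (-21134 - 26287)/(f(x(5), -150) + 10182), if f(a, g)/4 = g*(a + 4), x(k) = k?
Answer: -15807/1594 ≈ -9.9166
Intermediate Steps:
f(a, g) = 4*g*(4 + a) (f(a, g) = 4*(g*(a + 4)) = 4*(g*(4 + a)) = 4*g*(4 + a))
(-21134 - 26287)/(f(x(5), -150) + 10182) = (-21134 - 26287)/(4*(-150)*(4 + 5) + 10182) = -47421/(4*(-150)*9 + 10182) = -47421/(-5400 + 10182) = -47421/4782 = -47421*1/4782 = -15807/1594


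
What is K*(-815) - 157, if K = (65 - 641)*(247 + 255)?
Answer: 235658723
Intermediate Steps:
K = -289152 (K = -576*502 = -289152)
K*(-815) - 157 = -289152*(-815) - 157 = 235658880 - 157 = 235658723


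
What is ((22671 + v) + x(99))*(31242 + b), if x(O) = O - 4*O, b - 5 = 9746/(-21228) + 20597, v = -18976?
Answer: 934904215757/5307 ≈ 1.7616e+8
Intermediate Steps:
b = 218664755/10614 (b = 5 + (9746/(-21228) + 20597) = 5 + (9746*(-1/21228) + 20597) = 5 + (-4873/10614 + 20597) = 5 + 218611685/10614 = 218664755/10614 ≈ 20602.)
x(O) = -3*O
((22671 + v) + x(99))*(31242 + b) = ((22671 - 18976) - 3*99)*(31242 + 218664755/10614) = (3695 - 297)*(550267343/10614) = 3398*(550267343/10614) = 934904215757/5307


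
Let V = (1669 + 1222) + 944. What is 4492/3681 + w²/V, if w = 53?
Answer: 27566749/14116635 ≈ 1.9528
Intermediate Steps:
V = 3835 (V = 2891 + 944 = 3835)
4492/3681 + w²/V = 4492/3681 + 53²/3835 = 4492*(1/3681) + 2809*(1/3835) = 4492/3681 + 2809/3835 = 27566749/14116635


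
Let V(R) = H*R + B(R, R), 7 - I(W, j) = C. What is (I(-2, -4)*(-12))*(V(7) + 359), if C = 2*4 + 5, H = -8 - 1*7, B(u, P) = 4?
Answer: 18576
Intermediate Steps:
H = -15 (H = -8 - 7 = -15)
C = 13 (C = 8 + 5 = 13)
I(W, j) = -6 (I(W, j) = 7 - 1*13 = 7 - 13 = -6)
V(R) = 4 - 15*R (V(R) = -15*R + 4 = 4 - 15*R)
(I(-2, -4)*(-12))*(V(7) + 359) = (-6*(-12))*((4 - 15*7) + 359) = 72*((4 - 105) + 359) = 72*(-101 + 359) = 72*258 = 18576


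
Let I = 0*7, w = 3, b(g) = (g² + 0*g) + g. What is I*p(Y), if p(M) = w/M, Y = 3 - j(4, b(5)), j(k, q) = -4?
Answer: 0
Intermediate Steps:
b(g) = g + g² (b(g) = (g² + 0) + g = g² + g = g + g²)
Y = 7 (Y = 3 - 1*(-4) = 3 + 4 = 7)
I = 0
p(M) = 3/M
I*p(Y) = 0*(3/7) = 0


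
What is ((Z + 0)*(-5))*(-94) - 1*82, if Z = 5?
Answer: 2268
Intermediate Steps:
((Z + 0)*(-5))*(-94) - 1*82 = ((5 + 0)*(-5))*(-94) - 1*82 = (5*(-5))*(-94) - 82 = -25*(-94) - 82 = 2350 - 82 = 2268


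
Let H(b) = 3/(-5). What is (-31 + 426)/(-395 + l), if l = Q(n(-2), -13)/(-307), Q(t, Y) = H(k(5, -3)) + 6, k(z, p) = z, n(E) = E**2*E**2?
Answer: -606325/606352 ≈ -0.99996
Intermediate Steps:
n(E) = E**4
H(b) = -3/5 (H(b) = 3*(-1/5) = -3/5)
Q(t, Y) = 27/5 (Q(t, Y) = -3/5 + 6 = 27/5)
l = -27/1535 (l = (27/5)/(-307) = (27/5)*(-1/307) = -27/1535 ≈ -0.017590)
(-31 + 426)/(-395 + l) = (-31 + 426)/(-395 - 27/1535) = 395/(-606352/1535) = 395*(-1535/606352) = -606325/606352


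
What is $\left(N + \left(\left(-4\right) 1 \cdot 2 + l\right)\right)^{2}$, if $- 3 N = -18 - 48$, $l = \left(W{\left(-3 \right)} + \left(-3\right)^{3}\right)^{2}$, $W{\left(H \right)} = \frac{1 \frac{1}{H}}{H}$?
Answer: $\frac{3563851204}{6561} \approx 5.4319 \cdot 10^{5}$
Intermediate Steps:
$W{\left(H \right)} = \frac{1}{H^{2}}$ ($W{\left(H \right)} = \frac{1}{H H} = \frac{1}{H^{2}}$)
$l = \frac{58564}{81}$ ($l = \left(\frac{1}{9} + \left(-3\right)^{3}\right)^{2} = \left(\frac{1}{9} - 27\right)^{2} = \left(- \frac{242}{9}\right)^{2} = \frac{58564}{81} \approx 723.01$)
$N = 22$ ($N = - \frac{-18 - 48}{3} = \left(- \frac{1}{3}\right) \left(-66\right) = 22$)
$\left(N + \left(\left(-4\right) 1 \cdot 2 + l\right)\right)^{2} = \left(22 + \left(\left(-4\right) 1 \cdot 2 + \frac{58564}{81}\right)\right)^{2} = \left(22 + \left(\left(-4\right) 2 + \frac{58564}{81}\right)\right)^{2} = \left(22 + \left(-8 + \frac{58564}{81}\right)\right)^{2} = \left(22 + \frac{57916}{81}\right)^{2} = \left(\frac{59698}{81}\right)^{2} = \frac{3563851204}{6561}$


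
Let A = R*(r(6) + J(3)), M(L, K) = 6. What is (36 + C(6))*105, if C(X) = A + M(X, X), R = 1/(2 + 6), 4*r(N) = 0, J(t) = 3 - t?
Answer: 4410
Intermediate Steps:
r(N) = 0 (r(N) = (1/4)*0 = 0)
R = 1/8 ≈ 0.12500
A = 0 (A = (0 + (3 - 1*3))/8 = (0 + (3 - 3))/8 = (0 + 0)/8 = (1/8)*0 = 0)
C(X) = 6 (C(X) = 0 + 6 = 6)
(36 + C(6))*105 = (36 + 6)*105 = 42*105 = 4410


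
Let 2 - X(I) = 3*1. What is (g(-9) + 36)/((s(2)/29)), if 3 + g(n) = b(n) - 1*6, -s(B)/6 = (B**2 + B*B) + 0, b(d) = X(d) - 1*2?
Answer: -29/2 ≈ -14.500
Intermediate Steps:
X(I) = -1 (X(I) = 2 - 3 = -1)
b(d) = -3 (b(d) = -1 - 1*2 = -1 - 2 = -3)
s(B) = -12*B**2 (s(B) = -6*((B**2 + B*B) + 0) = -6*((B**2 + B**2) + 0) = -6*(2*B**2 + 0) = -12*B**2)
g(n) = -12 (g(n) = -3 + (-3 - 1*6) = -3 + (-3 - 6) = -3 - 9 = -12)
(g(-9) + 36)/((s(2)/29)) = (-12 + 36)/((-12*2**2/29)) = 24/((-12*4*(1/29))) = 24/((-48*1/29)) = 24/(-48/29) = 24*(-29/48) = -29/2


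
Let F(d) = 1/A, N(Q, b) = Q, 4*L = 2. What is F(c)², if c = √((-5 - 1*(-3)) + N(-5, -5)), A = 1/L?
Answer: ¼ ≈ 0.25000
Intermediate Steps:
L = ½ (L = (¼)*2 = ½ ≈ 0.50000)
A = 2 (A = 1/(½) = 2)
c = I*√7 (c = √((-5 - 1*(-3)) - 5) = √((-5 + 3) - 5) = √(-2 - 5) = √(-7) = I*√7 ≈ 2.6458*I)
F(d) = ½ (F(d) = 1/2 = ½)
F(c)² = (½)² = ¼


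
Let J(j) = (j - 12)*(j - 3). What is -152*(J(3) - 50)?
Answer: 7600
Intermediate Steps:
J(j) = (-12 + j)*(-3 + j)
-152*(J(3) - 50) = -152*((36 + 3² - 15*3) - 50) = -152*((36 + 9 - 45) - 50) = -152*(0 - 50) = -152*(-50) = 7600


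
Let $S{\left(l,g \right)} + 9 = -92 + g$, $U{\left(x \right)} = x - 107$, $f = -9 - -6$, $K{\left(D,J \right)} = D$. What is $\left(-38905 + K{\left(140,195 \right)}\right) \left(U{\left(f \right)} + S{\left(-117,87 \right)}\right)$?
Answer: $4806860$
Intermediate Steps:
$f = -3$ ($f = -9 + 6 = -3$)
$U{\left(x \right)} = -107 + x$
$S{\left(l,g \right)} = -101 + g$ ($S{\left(l,g \right)} = -9 + \left(-92 + g\right) = -101 + g$)
$\left(-38905 + K{\left(140,195 \right)}\right) \left(U{\left(f \right)} + S{\left(-117,87 \right)}\right) = \left(-38905 + 140\right) \left(\left(-107 - 3\right) + \left(-101 + 87\right)\right) = - 38765 \left(-110 - 14\right) = \left(-38765\right) \left(-124\right) = 4806860$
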